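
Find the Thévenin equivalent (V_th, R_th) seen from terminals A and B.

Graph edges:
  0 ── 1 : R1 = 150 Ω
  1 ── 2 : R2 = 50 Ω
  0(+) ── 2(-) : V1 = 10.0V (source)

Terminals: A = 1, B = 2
Step 1 — V_th is the open-circuit voltage V_A - V_B (nothing connected across the terminals).
Nodal analysis, taking node 2 as the 0 V reference.
Source V1 fixes V_0 = 10 V.
KCL at each unknown node (sum of currents leaving = 0; resistances in Ω):
  Node 1: (V_1 - 10)/150 + (V_1 - 0)/50 = 0
Collecting terms: 0.02667 × V_1 = 0.06667  =>  V_1 = 2.5 V
V_th = V_1 - V_2 = 2.5 - 0 = 2.5 V
Step 2 — R_th: zero the source — replace V1 by a short circuit (node 2 merges into node 0) — and find the resistance seen between A (node 1) and B (node 0).
Reduce the network between node 1 (A) and node 0 (B) by series/parallel combination:
  Rp1 = R1 ‖ R2 (parallel, both between nodes 0 and 1) = 1/(1/150 + 1/50) = 37.5 Ω
R_th = 37.5 Ω

Final answer: V_th = 2.5 V, R_th = 37.5 Ω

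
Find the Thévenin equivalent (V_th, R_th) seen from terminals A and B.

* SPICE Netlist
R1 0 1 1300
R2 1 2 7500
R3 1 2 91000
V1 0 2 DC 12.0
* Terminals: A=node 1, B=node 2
Step 1 — V_th is the open-circuit voltage V_A - V_B (nothing connected across the terminals).
Nodal analysis, taking node 2 as the 0 V reference.
Source V1 fixes V_0 = 12 V.
KCL at each unknown node (sum of currents leaving = 0; resistances in Ω):
  Node 1: (V_1 - 12)/1300 + (V_1 - 0)/7500 + (V_1 - 0)/91000 = 0
Collecting terms: 0.0009136 × V_1 = 0.009231  =>  V_1 = 10.1 V
V_th = V_1 - V_2 = 10.1 - 0 = 10.1 V
Step 2 — R_th: zero the source — replace V1 by a short circuit (node 2 merges into node 0) — and find the resistance seen between A (node 1) and B (node 0).
Reduce the network between node 1 (A) and node 0 (B) by series/parallel combination:
  Rp1 = R1 ‖ R2 ‖ R3 (parallel, all between nodes 0 and 1) = 1/(1/1300 + 1/7500 + 1/91000) = 1095 Ω
R_th = 1.095 kΩ

Final answer: V_th = 10.1 V, R_th = 1.095 kΩ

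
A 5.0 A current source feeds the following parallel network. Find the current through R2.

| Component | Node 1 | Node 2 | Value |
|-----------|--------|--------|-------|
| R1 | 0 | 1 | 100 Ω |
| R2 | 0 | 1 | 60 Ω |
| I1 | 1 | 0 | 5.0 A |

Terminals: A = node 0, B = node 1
All resistors sit directly between nodes 0 and 1, so they are in parallel and share one voltage V; the full source current 5 A splits among them.
1/R_par = 1/100 + 1/60 = 0.02667 S  =>  R_par = 37.5 Ω
V = I × R_par = 5 × 37.5 = 187.5 V
I_R2 = V/R2 = 187.5/60 = 3.125 A

Final answer: 3.125 A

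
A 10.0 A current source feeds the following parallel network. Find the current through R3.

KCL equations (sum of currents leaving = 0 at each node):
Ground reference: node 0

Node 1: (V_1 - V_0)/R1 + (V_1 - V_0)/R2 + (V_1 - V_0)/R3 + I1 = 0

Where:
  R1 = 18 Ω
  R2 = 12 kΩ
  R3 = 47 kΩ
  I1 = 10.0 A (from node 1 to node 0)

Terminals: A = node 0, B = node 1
All resistors sit directly between nodes 0 and 1, so they are in parallel and share one voltage V; the full source current 10 A splits among them.
1/R_par = 1/18 + 1/12000 + 1/47000 = 0.05566 S  =>  R_par = 17.97 Ω
V = I × R_par = 10 × 17.97 = 179.7 V
I_R3 = V/R3 = 179.7/47000 = 0.003823 A

Final answer: 0.003823 A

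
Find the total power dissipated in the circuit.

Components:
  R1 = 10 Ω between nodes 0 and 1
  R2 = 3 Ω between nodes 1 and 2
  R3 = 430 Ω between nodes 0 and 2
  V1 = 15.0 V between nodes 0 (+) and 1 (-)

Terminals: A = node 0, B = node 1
Nodal analysis, taking node 1 as the 0 V reference.
Source V1 fixes V_0 = 15 V.
KCL at each unknown node (sum of currents leaving = 0; resistances in Ω):
  Node 2: (V_2 - 0)/3 + (V_2 - 15)/430 = 0
Collecting terms: 0.3357 × V_2 = 0.03488  =>  V_2 = 0.1039 V
Power in each resistor, P = (ΔV)²/R:
  P_R1 = (15 - 0)²/10 = 22.5 W
  P_R2 = (0 - 0.1039)²/3 = 0.0036 W
  P_R3 = (15 - 0.1039)²/430 = 0.516 W
P_total = P_R1 + P_R2 + P_R3 = 23.02 W

Final answer: 23.02 W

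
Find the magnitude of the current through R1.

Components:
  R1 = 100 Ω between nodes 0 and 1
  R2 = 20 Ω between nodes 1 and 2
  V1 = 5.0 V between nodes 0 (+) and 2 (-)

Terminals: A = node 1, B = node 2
Nodal analysis, taking node 2 as the 0 V reference.
Source V1 fixes V_0 = 5 V.
KCL at each unknown node (sum of currents leaving = 0; resistances in Ω):
  Node 1: (V_1 - 5)/100 + (V_1 - 0)/20 = 0
Collecting terms: 0.06 × V_1 = 0.05  =>  V_1 = 0.8333 V
I_R1 = (V_0 - V_1)/R1 = (5 - 0.8333)/100 = 0.04167 A
|I_R1| = 0.04167 A

Final answer: |I_R1| = 0.04167 A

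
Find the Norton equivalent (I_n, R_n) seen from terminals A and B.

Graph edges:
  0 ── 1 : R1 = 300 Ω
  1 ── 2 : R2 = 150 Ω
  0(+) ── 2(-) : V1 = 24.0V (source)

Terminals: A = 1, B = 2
Find the Thévenin equivalent first; then I_n = V_th/R_th and R_n = R_th.
Step 1 — V_th is the open-circuit voltage V_A - V_B (nothing connected across the terminals).
Nodal analysis, taking node 2 as the 0 V reference.
Source V1 fixes V_0 = 24 V.
KCL at each unknown node (sum of currents leaving = 0; resistances in Ω):
  Node 1: (V_1 - 24)/300 + (V_1 - 0)/150 = 0
Collecting terms: 0.01 × V_1 = 0.08  =>  V_1 = 8 V
V_th = V_1 - V_2 = 8 - 0 = 8 V
Step 2 — R_th: zero the source — replace V1 by a short circuit (node 2 merges into node 0) — and find the resistance seen between A (node 1) and B (node 0).
Reduce the network between node 1 (A) and node 0 (B) by series/parallel combination:
  Rp1 = R1 ‖ R2 (parallel, both between nodes 0 and 1) = 1/(1/300 + 1/150) = 100 Ω
R_th = 100 Ω
I_n = V_th/R_th = 8/100 = 0.08 A, and R_n = R_th = 100 Ω

Final answer: I_n = 0.08 A, R_n = 100 Ω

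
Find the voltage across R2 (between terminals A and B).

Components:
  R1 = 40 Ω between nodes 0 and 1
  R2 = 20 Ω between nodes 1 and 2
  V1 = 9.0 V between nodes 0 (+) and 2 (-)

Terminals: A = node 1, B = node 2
R1 and R2 are in series across V1 (node 0 → node 1 → node 2), and the output A–B is taken across R2, so this is a voltage divider.
Series current: I = V1/(R1 + R2) = 9/(40 + 20) = 9/60 = 0.15 A
V_R2 = I × R2 = V1 × R2/(R1 + R2) = 9 × 20/60 = 3 V

Final answer: 3 V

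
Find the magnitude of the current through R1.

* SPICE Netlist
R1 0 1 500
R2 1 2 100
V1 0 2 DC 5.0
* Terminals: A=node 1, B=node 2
Nodal analysis, taking node 2 as the 0 V reference.
Source V1 fixes V_0 = 5 V.
KCL at each unknown node (sum of currents leaving = 0; resistances in Ω):
  Node 1: (V_1 - 5)/500 + (V_1 - 0)/100 = 0
Collecting terms: 0.012 × V_1 = 0.01  =>  V_1 = 0.8333 V
I_R1 = (V_0 - V_1)/R1 = (5 - 0.8333)/500 = 0.008333 A
|I_R1| = 0.008333 A

Final answer: |I_R1| = 0.008333 A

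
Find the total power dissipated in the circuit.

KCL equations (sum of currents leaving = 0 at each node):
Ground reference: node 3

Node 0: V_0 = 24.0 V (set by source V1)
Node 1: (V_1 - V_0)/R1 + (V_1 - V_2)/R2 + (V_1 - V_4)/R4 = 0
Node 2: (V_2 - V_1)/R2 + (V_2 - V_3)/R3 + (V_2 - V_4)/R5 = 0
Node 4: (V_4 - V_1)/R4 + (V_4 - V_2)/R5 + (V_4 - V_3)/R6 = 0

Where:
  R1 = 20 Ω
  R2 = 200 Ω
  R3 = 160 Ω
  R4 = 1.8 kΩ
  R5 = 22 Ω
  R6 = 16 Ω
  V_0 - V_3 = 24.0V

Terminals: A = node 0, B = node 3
Nodal analysis, taking node 3 as the 0 V reference.
Source V1 fixes V_0 = 24 V.
KCL at each unknown node (sum of currents leaving = 0; resistances in Ω):
  Node 1: (V_1 - 24)/20 + (V_1 - V_2)/200 + (V_1 - V_4)/1800 = 0
  Node 2: (V_2 - V_1)/200 + (V_2 - 0)/160 + (V_2 - V_4)/22 = 0
  Node 4: (V_4 - V_1)/1800 + (V_4 - V_2)/22 + (V_4 - 0)/16 = 0
Collecting terms (coefficients in siemens):
  0.05556·V_1 - 0.005·V_2 - 0.0005556·V_4 = 1.2
  0.0567·V_2 - 0.005·V_1 - 0.04545·V_4 = 0
  0.1085·V_4 - 0.0005556·V_1 - 0.04545·V_2 = 0
Solving these 3 simultaneous equations (Gaussian elimination) gives:
  V_1 = 21.89 V, V_2 = 3.041 V, V_4 = 1.386 V
Power in each resistor, P = (ΔV)²/R:
  P_R1 = (24 - 21.89)²/20 = 0.2231 W
  P_R2 = (21.89 - 3.041)²/200 = 1.776 W
  P_R3 = (3.041 - 0)²/160 = 0.05779 W
  P_R4 = (21.89 - 1.386)²/1800 = 0.2335 W
  P_R5 = (3.041 - 1.386)²/22 = 0.1245 W
  P_R6 = (0 - 1.386)²/16 = 0.12 W
P_total = P_R1 + P_R2 + P_R3 + P_R4 + P_R5 + P_R6 = 2.535 W

Final answer: 2.535 W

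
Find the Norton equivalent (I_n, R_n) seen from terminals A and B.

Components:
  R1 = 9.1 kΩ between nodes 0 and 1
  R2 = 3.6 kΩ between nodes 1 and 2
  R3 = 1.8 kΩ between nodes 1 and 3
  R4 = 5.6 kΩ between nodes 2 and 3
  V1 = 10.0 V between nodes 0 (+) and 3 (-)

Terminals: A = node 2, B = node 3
Find the Thévenin equivalent first; then I_n = V_th/R_th and R_n = R_th.
Step 1 — V_th is the open-circuit voltage V_A - V_B (nothing connected across the terminals).
Nodal analysis, taking node 3 as the 0 V reference.
Source V1 fixes V_0 = 10 V.
KCL at each unknown node (sum of currents leaving = 0; resistances in Ω):
  Node 1: (V_1 - 10)/9100 + (V_1 - V_2)/3600 + (V_1 - 0)/1800 = 0
  Node 2: (V_2 - V_1)/3600 + (V_2 - 0)/5600 = 0
Collecting terms (coefficients in siemens):
  0.0009432·V_1 - 0.0002778·V_2 = 0.001099
  0.0004563·V_2 - 0.0002778·V_1 = 0
Determinant D = (0.0009432)(0.0004563) - (-0.0002778)(-0.0002778) = 0.0000003533
V_1 = [(0.001099)(0.0004563) - (-0.0002778)(0)]/D = 1.42 V
V_2 = [(0.0009432)(0) - (0.001099)(-0.0002778)]/D = 0.864 V
V_th = V_2 - V_3 = 0.864 - 0 = 0.864 V
Step 2 — R_th: zero the source — replace V1 by a short circuit (node 3 merges into node 0) — and find the resistance seen between A (node 2) and B (node 0).
Reduce the network between node 2 (A) and node 0 (B) by series/parallel combination:
  Rp1 = R1 ‖ R3 (parallel, both between nodes 0 and 1) = 1/(1/9100 + 1/1800) = 1503 Ω
  Rs1 = R2 + Rp1 (series, joined only at node 1) = 3600 + 1503 = 5103 Ω
  Rp2 = R4 ‖ Rs1 (parallel, both between nodes 0 and 2) = 1/(1/5600 + 1/5103) = 2670 Ω
R_th = 2.67 kΩ
I_n = V_th/R_th = 0.864/2670 = 0.0003236 A, and R_n = R_th = 2.67 kΩ

Final answer: I_n = 0.0003236 A, R_n = 2.67 kΩ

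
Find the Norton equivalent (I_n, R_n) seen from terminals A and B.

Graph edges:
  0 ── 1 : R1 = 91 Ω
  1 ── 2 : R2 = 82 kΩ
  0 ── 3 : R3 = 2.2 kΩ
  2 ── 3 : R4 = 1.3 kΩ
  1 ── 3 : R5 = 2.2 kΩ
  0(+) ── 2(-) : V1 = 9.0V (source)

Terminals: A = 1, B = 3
Find the Thévenin equivalent first; then I_n = V_th/R_th and R_n = R_th.
Step 1 — V_th is the open-circuit voltage V_A - V_B (nothing connected across the terminals).
Nodal analysis, taking node 2 as the 0 V reference.
Source V1 fixes V_0 = 9 V.
KCL at each unknown node (sum of currents leaving = 0; resistances in Ω):
  Node 1: (V_1 - 9)/91 + (V_1 - 0)/82000 + (V_1 - V_3)/2200 = 0
  Node 3: (V_3 - 9)/2200 + (V_3 - 0)/1300 + (V_3 - V_1)/2200 = 0
Collecting terms (coefficients in siemens):
  0.01146·V_1 - 0.0004545·V_3 = 0.0989
  0.001678·V_3 - 0.0004545·V_1 = 0.004091
Determinant D = (0.01146)(0.001678) - (-0.0004545)(-0.0004545) = 0.00001902
V_1 = [(0.0989)(0.001678) - (-0.0004545)(0.004091)]/D = 8.825 V
V_3 = [(0.01146)(0.004091) - (0.0989)(-0.0004545)]/D = 4.828 V
V_th = V_1 - V_3 = 8.825 - 4.828 = 3.997 V
Step 2 — R_th: zero the source — replace V1 by a short circuit (node 2 merges into node 0) — and find the resistance seen between A (node 1) and B (node 3).
Reduce the network between node 1 (A) and node 3 (B) by series/parallel combination:
  Rp1 = R1 ‖ R2 (parallel, both between nodes 0 and 1) = 1/(1/91 + 1/82000) = 90.9 Ω
  Rp2 = R3 ‖ R4 (parallel, both between nodes 0 and 3) = 1/(1/2200 + 1/1300) = 817.1 Ω
  Rs1 = Rp1 + Rp2 (series, joined only at node 0) = 90.9 + 817.1 = 908 Ω
  Rp3 = R5 ‖ Rs1 (parallel, both between nodes 1 and 3) = 1/(1/2200 + 1/908) = 642.7 Ω
R_th = 642.7 Ω
I_n = V_th/R_th = 3.997/642.7 = 0.006219 A, and R_n = R_th = 642.7 Ω

Final answer: I_n = 0.006219 A, R_n = 642.7 Ω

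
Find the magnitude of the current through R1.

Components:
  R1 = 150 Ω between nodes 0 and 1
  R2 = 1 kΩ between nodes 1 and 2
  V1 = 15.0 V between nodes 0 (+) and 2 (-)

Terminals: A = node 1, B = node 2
Nodal analysis, taking node 2 as the 0 V reference.
Source V1 fixes V_0 = 15 V.
KCL at each unknown node (sum of currents leaving = 0; resistances in Ω):
  Node 1: (V_1 - 15)/150 + (V_1 - 0)/1000 = 0
Collecting terms: 0.007667 × V_1 = 0.1  =>  V_1 = 13.04 V
I_R1 = (V_0 - V_1)/R1 = (15 - 13.04)/150 = 0.01304 A
|I_R1| = 0.01304 A

Final answer: |I_R1| = 0.01304 A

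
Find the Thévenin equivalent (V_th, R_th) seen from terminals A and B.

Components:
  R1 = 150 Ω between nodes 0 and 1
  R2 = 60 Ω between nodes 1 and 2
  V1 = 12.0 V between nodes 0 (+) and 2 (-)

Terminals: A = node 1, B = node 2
Step 1 — V_th is the open-circuit voltage V_A - V_B (nothing connected across the terminals).
Nodal analysis, taking node 2 as the 0 V reference.
Source V1 fixes V_0 = 12 V.
KCL at each unknown node (sum of currents leaving = 0; resistances in Ω):
  Node 1: (V_1 - 12)/150 + (V_1 - 0)/60 = 0
Collecting terms: 0.02333 × V_1 = 0.08  =>  V_1 = 3.429 V
V_th = V_1 - V_2 = 3.429 - 0 = 3.429 V
Step 2 — R_th: zero the source — replace V1 by a short circuit (node 2 merges into node 0) — and find the resistance seen between A (node 1) and B (node 0).
Reduce the network between node 1 (A) and node 0 (B) by series/parallel combination:
  Rp1 = R1 ‖ R2 (parallel, both between nodes 0 and 1) = 1/(1/150 + 1/60) = 42.86 Ω
R_th = 42.86 Ω

Final answer: V_th = 3.429 V, R_th = 42.86 Ω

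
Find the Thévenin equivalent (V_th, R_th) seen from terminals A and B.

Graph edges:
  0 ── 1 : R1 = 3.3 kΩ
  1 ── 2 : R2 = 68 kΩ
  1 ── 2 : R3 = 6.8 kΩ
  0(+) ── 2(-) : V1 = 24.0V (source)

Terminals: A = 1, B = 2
Step 1 — V_th is the open-circuit voltage V_A - V_B (nothing connected across the terminals).
Nodal analysis, taking node 2 as the 0 V reference.
Source V1 fixes V_0 = 24 V.
KCL at each unknown node (sum of currents leaving = 0; resistances in Ω):
  Node 1: (V_1 - 24)/3300 + (V_1 - 0)/68000 + (V_1 - 0)/6800 = 0
Collecting terms: 0.0004648 × V_1 = 0.007273  =>  V_1 = 15.65 V
V_th = V_1 - V_2 = 15.65 - 0 = 15.65 V
Step 2 — R_th: zero the source — replace V1 by a short circuit (node 2 merges into node 0) — and find the resistance seen between A (node 1) and B (node 0).
Reduce the network between node 1 (A) and node 0 (B) by series/parallel combination:
  Rp1 = R1 ‖ R2 ‖ R3 (parallel, all between nodes 0 and 1) = 1/(1/3300 + 1/68000 + 1/6800) = 2151 Ω
R_th = 2.151 kΩ

Final answer: V_th = 15.65 V, R_th = 2.151 kΩ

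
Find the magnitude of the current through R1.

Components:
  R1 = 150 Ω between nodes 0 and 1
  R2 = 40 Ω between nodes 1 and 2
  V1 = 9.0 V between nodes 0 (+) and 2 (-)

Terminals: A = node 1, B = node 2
Nodal analysis, taking node 2 as the 0 V reference.
Source V1 fixes V_0 = 9 V.
KCL at each unknown node (sum of currents leaving = 0; resistances in Ω):
  Node 1: (V_1 - 9)/150 + (V_1 - 0)/40 = 0
Collecting terms: 0.03167 × V_1 = 0.06  =>  V_1 = 1.895 V
I_R1 = (V_0 - V_1)/R1 = (9 - 1.895)/150 = 0.04737 A
|I_R1| = 0.04737 A

Final answer: |I_R1| = 0.04737 A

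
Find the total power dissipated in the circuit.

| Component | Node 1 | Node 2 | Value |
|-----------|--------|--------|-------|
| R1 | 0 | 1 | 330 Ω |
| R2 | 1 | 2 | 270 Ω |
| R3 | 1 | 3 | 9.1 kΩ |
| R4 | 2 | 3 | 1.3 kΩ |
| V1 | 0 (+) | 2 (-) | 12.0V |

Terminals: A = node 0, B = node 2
Nodal analysis, taking node 2 as the 0 V reference.
Source V1 fixes V_0 = 12 V.
KCL at each unknown node (sum of currents leaving = 0; resistances in Ω):
  Node 1: (V_1 - 12)/330 + (V_1 - 0)/270 + (V_1 - V_3)/9100 = 0
  Node 3: (V_3 - V_1)/9100 + (V_3 - 0)/1300 = 0
Collecting terms (coefficients in siemens):
  0.006844·V_1 - 0.0001099·V_3 = 0.03636
  0.0008791·V_3 - 0.0001099·V_1 = 0
Determinant D = (0.006844)(0.0008791) - (-0.0001099)(-0.0001099) = 0.000006005
V_1 = [(0.03636)(0.0008791) - (-0.0001099)(0)]/D = 5.324 V
V_3 = [(0.006844)(0) - (0.03636)(-0.0001099)]/D = 0.6655 V
Power in each resistor, P = (ΔV)²/R:
  P_R1 = (12 - 5.324)²/330 = 0.1351 W
  P_R2 = (5.324 - 0)²/270 = 0.105 W
  P_R3 = (5.324 - 0.6655)²/9100 = 0.002385 W
  P_R4 = (0 - 0.6655)²/1300 = 0.0003407 W
P_total = P_R1 + P_R2 + P_R3 + P_R4 = 0.2428 W

Final answer: 0.2428 W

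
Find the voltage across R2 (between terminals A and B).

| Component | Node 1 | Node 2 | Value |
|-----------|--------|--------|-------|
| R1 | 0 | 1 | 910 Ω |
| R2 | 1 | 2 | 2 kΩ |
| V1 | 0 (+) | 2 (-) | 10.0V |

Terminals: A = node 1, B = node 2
R1 and R2 are in series across V1 (node 0 → node 1 → node 2), and the output A–B is taken across R2, so this is a voltage divider.
Series current: I = V1/(R1 + R2) = 10/(910 + 2000) = 10/2910 = 0.003436 A
V_R2 = I × R2 = V1 × R2/(R1 + R2) = 10 × 2000/2910 = 6.873 V

Final answer: 6.873 V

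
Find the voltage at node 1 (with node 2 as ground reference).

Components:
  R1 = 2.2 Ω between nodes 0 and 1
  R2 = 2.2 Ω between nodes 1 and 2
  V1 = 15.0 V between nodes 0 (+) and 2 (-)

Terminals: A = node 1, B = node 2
Nodal analysis, taking node 2 as the 0 V reference.
Source V1 fixes V_0 = 15 V.
KCL at each unknown node (sum of currents leaving = 0; resistances in Ω):
  Node 1: (V_1 - 15)/2.2 + (V_1 - 0)/2.2 = 0
Collecting terms: 0.9091 × V_1 = 6.818  =>  V_1 = 7.5 V
The requested potential is V_1 = 7.5 V.

Final answer: V_1 = 7.5 V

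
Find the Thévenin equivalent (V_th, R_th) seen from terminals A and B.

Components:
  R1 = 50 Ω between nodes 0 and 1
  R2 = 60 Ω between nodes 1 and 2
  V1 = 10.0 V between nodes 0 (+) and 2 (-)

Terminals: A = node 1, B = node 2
Step 1 — V_th is the open-circuit voltage V_A - V_B (nothing connected across the terminals).
Nodal analysis, taking node 2 as the 0 V reference.
Source V1 fixes V_0 = 10 V.
KCL at each unknown node (sum of currents leaving = 0; resistances in Ω):
  Node 1: (V_1 - 10)/50 + (V_1 - 0)/60 = 0
Collecting terms: 0.03667 × V_1 = 0.2  =>  V_1 = 5.455 V
V_th = V_1 - V_2 = 5.455 - 0 = 5.455 V
Step 2 — R_th: zero the source — replace V1 by a short circuit (node 2 merges into node 0) — and find the resistance seen between A (node 1) and B (node 0).
Reduce the network between node 1 (A) and node 0 (B) by series/parallel combination:
  Rp1 = R1 ‖ R2 (parallel, both between nodes 0 and 1) = 1/(1/50 + 1/60) = 27.27 Ω
R_th = 27.27 Ω

Final answer: V_th = 5.455 V, R_th = 27.27 Ω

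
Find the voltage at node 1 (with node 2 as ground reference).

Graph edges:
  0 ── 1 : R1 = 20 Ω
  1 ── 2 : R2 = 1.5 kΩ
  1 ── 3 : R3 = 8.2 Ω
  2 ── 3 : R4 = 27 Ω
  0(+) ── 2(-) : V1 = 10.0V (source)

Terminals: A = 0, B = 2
Nodal analysis, taking node 2 as the 0 V reference.
Source V1 fixes V_0 = 10 V.
KCL at each unknown node (sum of currents leaving = 0; resistances in Ω):
  Node 1: (V_1 - 10)/20 + (V_1 - 0)/1500 + (V_1 - V_3)/8.2 = 0
  Node 3: (V_3 - V_1)/8.2 + (V_3 - 0)/27 = 0
Collecting terms (coefficients in siemens):
  0.1726·V_1 - 0.122·V_3 = 0.5
  0.159·V_3 - 0.122·V_1 = 0
Determinant D = (0.1726)(0.159) - (-0.122)(-0.122) = 0.01257
V_1 = [(0.5)(0.159) - (-0.122)(0)]/D = 6.323 V
V_3 = [(0.1726)(0) - (0.5)(-0.122)]/D = 4.85 V
The requested potential is V_1 = 6.323 V.

Final answer: V_1 = 6.323 V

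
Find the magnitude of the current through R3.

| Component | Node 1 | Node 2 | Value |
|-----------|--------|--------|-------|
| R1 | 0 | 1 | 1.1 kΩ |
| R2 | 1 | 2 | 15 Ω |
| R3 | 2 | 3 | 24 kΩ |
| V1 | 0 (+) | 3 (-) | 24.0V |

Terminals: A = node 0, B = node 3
Nodal analysis, taking node 3 as the 0 V reference.
Source V1 fixes V_0 = 24 V.
KCL at each unknown node (sum of currents leaving = 0; resistances in Ω):
  Node 1: (V_1 - 24)/1100 + (V_1 - V_2)/15 = 0
  Node 2: (V_2 - V_1)/15 + (V_2 - 0)/24000 = 0
Collecting terms (coefficients in siemens):
  0.06758·V_1 - 0.06667·V_2 = 0.02182
  0.06671·V_2 - 0.06667·V_1 = 0
Determinant D = (0.06758)(0.06671) - (-0.06667)(-0.06667) = 0.00006342
V_1 = [(0.02182)(0.06671) - (-0.06667)(0)]/D = 22.95 V
V_2 = [(0.06758)(0) - (0.02182)(-0.06667)]/D = 22.93 V
I_R3 = (V_2 - V_3)/R3 = (22.93 - 0)/24000 = 0.0009556 A
|I_R3| = 0.0009556 A

Final answer: |I_R3| = 0.0009556 A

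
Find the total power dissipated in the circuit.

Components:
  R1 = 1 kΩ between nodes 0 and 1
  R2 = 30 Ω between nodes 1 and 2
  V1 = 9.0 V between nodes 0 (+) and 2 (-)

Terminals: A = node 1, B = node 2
Nodal analysis, taking node 2 as the 0 V reference.
Source V1 fixes V_0 = 9 V.
KCL at each unknown node (sum of currents leaving = 0; resistances in Ω):
  Node 1: (V_1 - 9)/1000 + (V_1 - 0)/30 = 0
Collecting terms: 0.03433 × V_1 = 0.009  =>  V_1 = 0.2621 V
Power in each resistor, P = (ΔV)²/R:
  P_R1 = (9 - 0.2621)²/1000 = 0.07635 W
  P_R2 = (0.2621 - 0)²/30 = 0.002291 W
P_total = P_R1 + P_R2 = 0.07864 W

Final answer: 0.07864 W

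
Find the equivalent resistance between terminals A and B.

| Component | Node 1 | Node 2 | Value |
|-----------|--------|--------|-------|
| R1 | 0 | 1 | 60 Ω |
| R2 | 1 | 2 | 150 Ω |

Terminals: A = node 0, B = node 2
Reduce the network between node 0 (A) and node 2 (B) by series/parallel combination:
  Rs1 = R1 + R2 (series, joined only at node 1) = 60 + 150 = 210 Ω
R_eq = 210 Ω

Final answer: 210 Ω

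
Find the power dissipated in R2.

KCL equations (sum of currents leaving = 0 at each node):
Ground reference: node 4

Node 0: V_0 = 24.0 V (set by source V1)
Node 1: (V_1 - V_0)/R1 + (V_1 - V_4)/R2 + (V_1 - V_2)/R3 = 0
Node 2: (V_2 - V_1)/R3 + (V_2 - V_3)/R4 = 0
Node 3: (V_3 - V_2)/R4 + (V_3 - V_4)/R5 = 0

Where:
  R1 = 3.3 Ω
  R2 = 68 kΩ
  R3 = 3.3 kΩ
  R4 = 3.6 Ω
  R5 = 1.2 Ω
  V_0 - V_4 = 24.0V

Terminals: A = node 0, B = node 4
Nodal analysis, taking node 4 as the 0 V reference.
Source V1 fixes V_0 = 24 V.
KCL at each unknown node (sum of currents leaving = 0; resistances in Ω):
  Node 1: (V_1 - 24)/3.3 + (V_1 - 0)/68000 + (V_1 - V_2)/3300 = 0
  Node 2: (V_2 - V_1)/3300 + (V_2 - V_3)/3.6 = 0
  Node 3: (V_3 - V_2)/3.6 + (V_3 - 0)/1.2 = 0
Collecting terms (coefficients in siemens):
  0.3033·V_1 - 0.000303·V_2 = 7.273
  0.2781·V_2 - 0.000303·V_1 - 0.2778·V_3 = 0
  1.111·V_3 - 0.2778·V_2 = 0
Solving these 3 simultaneous equations (Gaussian elimination) gives:
  V_1 = 23.97 V, V_2 = 0.03482 V, V_3 = 0.008705 V
I_R2 = (V_1 - V_4)/R2 = (23.97 - 0)/68000 = 0.0003526 A
P_R2 = I_R2² × R2 = (0.0003526)² × 68000 = 0.008453 W

Final answer: 0.008453 W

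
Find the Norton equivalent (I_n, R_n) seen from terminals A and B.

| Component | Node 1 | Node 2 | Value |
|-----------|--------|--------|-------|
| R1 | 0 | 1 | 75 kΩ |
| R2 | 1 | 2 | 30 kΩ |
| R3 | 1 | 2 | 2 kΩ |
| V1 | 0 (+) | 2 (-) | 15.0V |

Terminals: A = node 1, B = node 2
Find the Thévenin equivalent first; then I_n = V_th/R_th and R_n = R_th.
Step 1 — V_th is the open-circuit voltage V_A - V_B (nothing connected across the terminals).
Nodal analysis, taking node 2 as the 0 V reference.
Source V1 fixes V_0 = 15 V.
KCL at each unknown node (sum of currents leaving = 0; resistances in Ω):
  Node 1: (V_1 - 15)/75000 + (V_1 - 0)/30000 + (V_1 - 0)/2000 = 0
Collecting terms: 0.0005467 × V_1 = 0.0002  =>  V_1 = 0.3659 V
V_th = V_1 - V_2 = 0.3659 - 0 = 0.3659 V
Step 2 — R_th: zero the source — replace V1 by a short circuit (node 2 merges into node 0) — and find the resistance seen between A (node 1) and B (node 0).
Reduce the network between node 1 (A) and node 0 (B) by series/parallel combination:
  Rp1 = R1 ‖ R2 ‖ R3 (parallel, all between nodes 0 and 1) = 1/(1/75000 + 1/30000 + 1/2000) = 1829 Ω
R_th = 1.829 kΩ
I_n = V_th/R_th = 0.3659/1829 = 0.0002 A, and R_n = R_th = 1.829 kΩ

Final answer: I_n = 0.0002 A, R_n = 1.829 kΩ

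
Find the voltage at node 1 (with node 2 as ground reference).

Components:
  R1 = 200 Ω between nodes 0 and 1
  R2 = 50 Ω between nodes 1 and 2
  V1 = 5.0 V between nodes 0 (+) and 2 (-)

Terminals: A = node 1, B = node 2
Nodal analysis, taking node 2 as the 0 V reference.
Source V1 fixes V_0 = 5 V.
KCL at each unknown node (sum of currents leaving = 0; resistances in Ω):
  Node 1: (V_1 - 5)/200 + (V_1 - 0)/50 = 0
Collecting terms: 0.025 × V_1 = 0.025  =>  V_1 = 1 V
The requested potential is V_1 = 1 V.

Final answer: V_1 = 1 V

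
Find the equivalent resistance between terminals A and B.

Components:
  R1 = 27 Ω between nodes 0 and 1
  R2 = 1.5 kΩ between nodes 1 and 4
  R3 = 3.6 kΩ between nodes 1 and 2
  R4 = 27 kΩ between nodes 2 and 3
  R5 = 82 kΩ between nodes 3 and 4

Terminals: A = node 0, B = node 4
Reduce the network between node 0 (A) and node 4 (B) by series/parallel combination:
  Rs1 = R3 + R4 (series, joined only at node 2) = 3600 + 27000 = 30600 Ω
  Rs2 = R5 + Rs1 (series, joined only at node 3) = 82000 + 30600 = 112600 Ω
  Rp1 = R2 ‖ Rs2 (parallel, both between nodes 1 and 4) = 1/(1/1500 + 1/112600) = 1480 Ω
  Rs3 = R1 + Rp1 (series, joined only at node 1) = 27 + 1480 = 1507 Ω
R_eq = 1.507 kΩ

Final answer: 1.507 kΩ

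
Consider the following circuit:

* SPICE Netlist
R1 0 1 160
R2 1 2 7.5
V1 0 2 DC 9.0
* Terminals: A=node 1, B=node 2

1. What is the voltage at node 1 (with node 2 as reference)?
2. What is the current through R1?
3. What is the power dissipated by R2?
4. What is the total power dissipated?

Nodal analysis, taking node 2 as the 0 V reference.
Source V1 fixes V_0 = 9 V.
KCL at each unknown node (sum of currents leaving = 0; resistances in Ω):
  Node 1: (V_1 - 9)/160 + (V_1 - 0)/7.5 = 0
Collecting terms: 0.1396 × V_1 = 0.05625  =>  V_1 = 0.403 V
Part 1:
  Read off the nodal solution: V_1 = 0.403 V
Part 2:
  I_R1 = (V_0 - V_1)/R1 = (9 - 0.403)/160 = 0.05373 A
  Magnitude: I_R1 = 0.05373 A
Part 3:
  I_R2 = (V_1 - V_2)/R2 = (0.403 - 0)/7.5 = 0.05373 A
  P_R2 = I_R2² × R2 = (0.05373)² × 7.5 = 0.02165 W
Part 4:
  Power in each resistor, P = (ΔV)²/R:
    P_R1 = (9 - 0.403)²/160 = 0.4619 W
    P_R2 = (0.403 - 0)²/7.5 = 0.02165 W
  P_total = P_R1 + P_R2 = 0.4836 W

Final answers:
1. V_1 = 0.403 V
2. I_R1 = 0.05373 A
3. P_R2 = 0.02165 W
4. P_total = 0.4836 W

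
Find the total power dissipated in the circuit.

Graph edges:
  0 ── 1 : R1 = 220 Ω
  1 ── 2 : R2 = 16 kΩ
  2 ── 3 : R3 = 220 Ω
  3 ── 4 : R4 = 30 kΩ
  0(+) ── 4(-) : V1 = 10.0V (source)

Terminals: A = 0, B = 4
Nodal analysis, taking node 4 as the 0 V reference.
Source V1 fixes V_0 = 10 V.
KCL at each unknown node (sum of currents leaving = 0; resistances in Ω):
  Node 1: (V_1 - 10)/220 + (V_1 - V_2)/16000 = 0
  Node 2: (V_2 - V_1)/16000 + (V_2 - V_3)/220 = 0
  Node 3: (V_3 - V_2)/220 + (V_3 - 0)/30000 = 0
Collecting terms (coefficients in siemens):
  0.004608·V_1 - 0.0000625·V_2 = 0.04545
  0.004608·V_2 - 0.0000625·V_1 - 0.004545·V_3 = 0
  0.004579·V_3 - 0.004545·V_2 = 0
Solving these 3 simultaneous equations (Gaussian elimination) gives:
  V_1 = 9.953 V, V_2 = 6.507 V, V_3 = 6.46 V
Power in each resistor, P = (ΔV)²/R:
  P_R1 = (10 - 9.953)²/220 = 0.0000102 W
  P_R2 = (9.953 - 6.507)²/16000 = 0.0007419 W
  P_R3 = (6.507 - 6.46)²/220 = 0.0000102 W
  P_R4 = (6.46 - 0)²/30000 = 0.001391 W
P_total = P_R1 + P_R2 + P_R3 + P_R4 = 0.002153 W

Final answer: 0.002153 W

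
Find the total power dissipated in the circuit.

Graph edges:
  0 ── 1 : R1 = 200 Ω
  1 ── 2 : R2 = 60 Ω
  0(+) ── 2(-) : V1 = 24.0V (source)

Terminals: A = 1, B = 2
Nodal analysis, taking node 2 as the 0 V reference.
Source V1 fixes V_0 = 24 V.
KCL at each unknown node (sum of currents leaving = 0; resistances in Ω):
  Node 1: (V_1 - 24)/200 + (V_1 - 0)/60 = 0
Collecting terms: 0.02167 × V_1 = 0.12  =>  V_1 = 5.538 V
Power in each resistor, P = (ΔV)²/R:
  P_R1 = (24 - 5.538)²/200 = 1.704 W
  P_R2 = (5.538 - 0)²/60 = 0.5112 W
P_total = P_R1 + P_R2 = 2.215 W

Final answer: 2.215 W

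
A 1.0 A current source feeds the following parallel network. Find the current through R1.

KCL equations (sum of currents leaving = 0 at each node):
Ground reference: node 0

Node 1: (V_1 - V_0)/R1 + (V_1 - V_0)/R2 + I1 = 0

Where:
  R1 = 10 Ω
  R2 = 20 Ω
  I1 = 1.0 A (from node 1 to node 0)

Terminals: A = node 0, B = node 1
All resistors sit directly between nodes 0 and 1, so they are in parallel and share one voltage V; the full source current 1 A splits among them.
1/R_par = 1/10 + 1/20 = 0.15 S  =>  R_par = 6.667 Ω
V = I × R_par = 1 × 6.667 = 6.667 V
I_R1 = V/R1 = 6.667/10 = 0.6667 A

Final answer: 0.6667 A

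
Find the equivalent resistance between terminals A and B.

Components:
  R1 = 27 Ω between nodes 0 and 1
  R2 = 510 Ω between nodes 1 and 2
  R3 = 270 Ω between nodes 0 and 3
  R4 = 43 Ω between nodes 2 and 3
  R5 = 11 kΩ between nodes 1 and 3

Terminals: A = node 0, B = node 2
The network is not a plain series/parallel combination. Inject a 1 A test current into terminal A (node 0) and return it from terminal B (node 2); then R_eq = V_A / (1 A).
Nodal analysis, taking node 2 as the 0 V reference.
Current source I_test pushes 1 A into node 0 and draws it out of node 2.
KCL at each unknown node (sum of currents leaving = 0; resistances in Ω):
  Node 0: (V_0 - V_1)/27 + (V_0 - V_3)/270 - 1 = 0
  Node 1: (V_1 - V_0)/27 + (V_1 - 0)/510 + (V_1 - V_3)/11000 = 0
  Node 3: (V_3 - V_0)/270 + (V_3 - V_1)/11000 + (V_3 - 0)/43 = 0
Collecting terms (coefficients in siemens):
  0.04074·V_0 - 0.03704·V_1 - 0.003704·V_3 = 1
  0.03909·V_1 - 0.03704·V_0 - 0.00009091·V_3 = 0
  0.02705·V_3 - 0.003704·V_0 - 0.00009091·V_1 = 0
Solving these 3 simultaneous equations (Gaussian elimination) gives:
  V_0 = 195.4 V, V_1 = 185.2 V, V_3 = 27.38 V
R_eq = V_0 / 1 A = 195.4 Ω

Final answer: 195.4 Ω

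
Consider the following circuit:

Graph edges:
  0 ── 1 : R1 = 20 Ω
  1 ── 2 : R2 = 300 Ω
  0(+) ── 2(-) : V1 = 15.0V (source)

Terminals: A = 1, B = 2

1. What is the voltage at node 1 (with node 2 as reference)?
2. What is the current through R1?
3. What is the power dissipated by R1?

Nodal analysis, taking node 2 as the 0 V reference.
Source V1 fixes V_0 = 15 V.
KCL at each unknown node (sum of currents leaving = 0; resistances in Ω):
  Node 1: (V_1 - 15)/20 + (V_1 - 0)/300 = 0
Collecting terms: 0.05333 × V_1 = 0.75  =>  V_1 = 14.06 V
Part 1:
  Read off the nodal solution: V_1 = 14.06 V
Part 2:
  I_R1 = (V_0 - V_1)/R1 = (15 - 14.06)/20 = 0.04688 A
  Magnitude: I_R1 = 0.04688 A
Part 3:
  I_R1 = (V_0 - V_1)/R1 = (15 - 14.06)/20 = 0.04688 A
  P_R1 = I_R1² × R1 = (0.04688)² × 20 = 0.04395 W

Final answers:
1. V_1 = 14.06 V
2. I_R1 = 0.04688 A
3. P_R1 = 0.04395 W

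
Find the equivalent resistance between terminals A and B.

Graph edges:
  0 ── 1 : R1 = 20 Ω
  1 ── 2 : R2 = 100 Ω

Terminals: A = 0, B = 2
Reduce the network between node 0 (A) and node 2 (B) by series/parallel combination:
  Rs1 = R1 + R2 (series, joined only at node 1) = 20 + 100 = 120 Ω
R_eq = 120 Ω

Final answer: 120 Ω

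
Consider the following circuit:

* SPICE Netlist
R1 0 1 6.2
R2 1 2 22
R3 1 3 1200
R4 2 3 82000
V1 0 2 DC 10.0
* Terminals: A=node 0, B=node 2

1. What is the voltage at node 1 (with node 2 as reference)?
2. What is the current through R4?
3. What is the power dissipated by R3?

Nodal analysis, taking node 2 as the 0 V reference.
Source V1 fixes V_0 = 10 V.
KCL at each unknown node (sum of currents leaving = 0; resistances in Ω):
  Node 1: (V_1 - 10)/6.2 + (V_1 - 0)/22 + (V_1 - V_3)/1200 = 0
  Node 3: (V_3 - V_1)/1200 + (V_3 - 0)/82000 = 0
Collecting terms (coefficients in siemens):
  0.2076·V_1 - 0.0008333·V_3 = 1.613
  0.0008455·V_3 - 0.0008333·V_1 = 0
Determinant D = (0.2076)(0.0008455) - (-0.0008333)(-0.0008333) = 0.0001748
V_1 = [(1.613)(0.0008455) - (-0.0008333)(0)]/D = 7.801 V
V_3 = [(0.2076)(0) - (1.613)(-0.0008333)]/D = 7.688 V
Part 1:
  Read off the nodal solution: V_1 = 7.801 V
Part 2:
  I_R4 = (V_2 - V_3)/R4 = (0 - 7.688)/82000 = -0.00009376 A
  Magnitude: I_R4 = 0.00009376 A
Part 3:
  I_R3 = (V_1 - V_3)/R3 = (7.801 - 7.688)/1200 = 0.00009376 A
  P_R3 = I_R3² × R3 = (0.00009376)² × 1200 = 0.00001055 W

Final answers:
1. V_1 = 7.801 V
2. I_R4 = 9.376e-05 A
3. P_R3 = 1.055e-05 W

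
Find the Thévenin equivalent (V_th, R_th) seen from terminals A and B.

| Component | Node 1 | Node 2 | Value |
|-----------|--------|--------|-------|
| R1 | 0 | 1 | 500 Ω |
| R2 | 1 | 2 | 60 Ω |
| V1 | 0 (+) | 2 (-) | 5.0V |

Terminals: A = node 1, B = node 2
Step 1 — V_th is the open-circuit voltage V_A - V_B (nothing connected across the terminals).
Nodal analysis, taking node 2 as the 0 V reference.
Source V1 fixes V_0 = 5 V.
KCL at each unknown node (sum of currents leaving = 0; resistances in Ω):
  Node 1: (V_1 - 5)/500 + (V_1 - 0)/60 = 0
Collecting terms: 0.01867 × V_1 = 0.01  =>  V_1 = 0.5357 V
V_th = V_1 - V_2 = 0.5357 - 0 = 0.5357 V
Step 2 — R_th: zero the source — replace V1 by a short circuit (node 2 merges into node 0) — and find the resistance seen between A (node 1) and B (node 0).
Reduce the network between node 1 (A) and node 0 (B) by series/parallel combination:
  Rp1 = R1 ‖ R2 (parallel, both between nodes 0 and 1) = 1/(1/500 + 1/60) = 53.57 Ω
R_th = 53.57 Ω

Final answer: V_th = 0.5357 V, R_th = 53.57 Ω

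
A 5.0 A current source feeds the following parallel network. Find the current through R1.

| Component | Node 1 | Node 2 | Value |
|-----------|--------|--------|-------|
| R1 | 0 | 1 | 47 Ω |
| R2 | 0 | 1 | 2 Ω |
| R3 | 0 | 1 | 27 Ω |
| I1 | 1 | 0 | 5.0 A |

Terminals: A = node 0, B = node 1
All resistors sit directly between nodes 0 and 1, so they are in parallel and share one voltage V; the full source current 5 A splits among them.
1/R_par = 1/47 + 1/2 + 1/27 = 0.5583 S  =>  R_par = 1.791 Ω
V = I × R_par = 5 × 1.791 = 8.956 V
I_R1 = V/R1 = 8.956/47 = 0.1905 A

Final answer: 0.1905 A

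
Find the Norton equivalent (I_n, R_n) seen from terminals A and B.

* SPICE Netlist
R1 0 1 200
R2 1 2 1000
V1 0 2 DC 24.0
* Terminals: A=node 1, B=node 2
Find the Thévenin equivalent first; then I_n = V_th/R_th and R_n = R_th.
Step 1 — V_th is the open-circuit voltage V_A - V_B (nothing connected across the terminals).
Nodal analysis, taking node 2 as the 0 V reference.
Source V1 fixes V_0 = 24 V.
KCL at each unknown node (sum of currents leaving = 0; resistances in Ω):
  Node 1: (V_1 - 24)/200 + (V_1 - 0)/1000 = 0
Collecting terms: 0.006 × V_1 = 0.12  =>  V_1 = 20 V
V_th = V_1 - V_2 = 20 - 0 = 20 V
Step 2 — R_th: zero the source — replace V1 by a short circuit (node 2 merges into node 0) — and find the resistance seen between A (node 1) and B (node 0).
Reduce the network between node 1 (A) and node 0 (B) by series/parallel combination:
  Rp1 = R1 ‖ R2 (parallel, both between nodes 0 and 1) = 1/(1/200 + 1/1000) = 166.7 Ω
R_th = 166.7 Ω
I_n = V_th/R_th = 20/166.7 = 0.12 A, and R_n = R_th = 166.7 Ω

Final answer: I_n = 0.12 A, R_n = 166.7 Ω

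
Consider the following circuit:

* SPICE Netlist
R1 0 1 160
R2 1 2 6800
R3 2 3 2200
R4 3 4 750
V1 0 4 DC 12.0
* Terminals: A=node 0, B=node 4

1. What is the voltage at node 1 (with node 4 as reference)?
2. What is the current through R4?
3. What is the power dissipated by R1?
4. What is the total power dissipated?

Nodal analysis, taking node 4 as the 0 V reference.
Source V1 fixes V_0 = 12 V.
KCL at each unknown node (sum of currents leaving = 0; resistances in Ω):
  Node 1: (V_1 - 12)/160 + (V_1 - V_2)/6800 = 0
  Node 2: (V_2 - V_1)/6800 + (V_2 - V_3)/2200 = 0
  Node 3: (V_3 - V_2)/2200 + (V_3 - 0)/750 = 0
Collecting terms (coefficients in siemens):
  0.006397·V_1 - 0.0001471·V_2 = 0.075
  0.0006016·V_2 - 0.0001471·V_1 - 0.0004545·V_3 = 0
  0.001788·V_3 - 0.0004545·V_2 = 0
Solving these 3 simultaneous equations (Gaussian elimination) gives:
  V_1 = 11.81 V, V_2 = 3.572 V, V_3 = 0.9082 V
Part 1:
  Read off the nodal solution: V_1 = 11.81 V
Part 2:
  I_R4 = (V_3 - V_4)/R4 = (0.9082 - 0)/750 = 0.001211 A
  Magnitude: I_R4 = 0.001211 A
Part 3:
  I_R1 = (V_0 - V_1)/R1 = (12 - 11.81)/160 = 0.001211 A
  P_R1 = I_R1² × R1 = (0.001211)² × 160 = 0.0002346 W
Part 4:
  Power in each resistor, P = (ΔV)²/R:
    P_R1 = (12 - 11.81)²/160 = 0.0002346 W
    P_R2 = (11.81 - 3.572)²/6800 = 0.009971 W
    P_R3 = (3.572 - 0.9082)²/2200 = 0.003226 W
    P_R4 = (0.9082 - 0)²/750 = 0.0011 W
  P_total = P_R1 + P_R2 + P_R3 + P_R4 = 0.01453 W

Final answers:
1. V_1 = 11.81 V
2. I_R4 = 0.001211 A
3. P_R1 = 0.0002346 W
4. P_total = 0.01453 W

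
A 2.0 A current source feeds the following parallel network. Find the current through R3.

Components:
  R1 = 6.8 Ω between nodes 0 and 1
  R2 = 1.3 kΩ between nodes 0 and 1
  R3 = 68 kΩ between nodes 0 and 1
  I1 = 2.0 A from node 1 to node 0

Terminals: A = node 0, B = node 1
All resistors sit directly between nodes 0 and 1, so they are in parallel and share one voltage V; the full source current 2 A splits among them.
1/R_par = 1/6.8 + 1/1300 + 1/68000 = 0.1478 S  =>  R_par = 6.764 Ω
V = I × R_par = 2 × 6.764 = 13.53 V
I_R3 = V/R3 = 13.53/68000 = 0.0001989 A

Final answer: 0.0001989 A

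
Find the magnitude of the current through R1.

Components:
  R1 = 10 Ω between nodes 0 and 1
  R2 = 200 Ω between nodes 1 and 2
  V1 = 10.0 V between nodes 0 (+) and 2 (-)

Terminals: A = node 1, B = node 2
Nodal analysis, taking node 2 as the 0 V reference.
Source V1 fixes V_0 = 10 V.
KCL at each unknown node (sum of currents leaving = 0; resistances in Ω):
  Node 1: (V_1 - 10)/10 + (V_1 - 0)/200 = 0
Collecting terms: 0.105 × V_1 = 1  =>  V_1 = 9.524 V
I_R1 = (V_0 - V_1)/R1 = (10 - 9.524)/10 = 0.04762 A
|I_R1| = 0.04762 A

Final answer: |I_R1| = 0.04762 A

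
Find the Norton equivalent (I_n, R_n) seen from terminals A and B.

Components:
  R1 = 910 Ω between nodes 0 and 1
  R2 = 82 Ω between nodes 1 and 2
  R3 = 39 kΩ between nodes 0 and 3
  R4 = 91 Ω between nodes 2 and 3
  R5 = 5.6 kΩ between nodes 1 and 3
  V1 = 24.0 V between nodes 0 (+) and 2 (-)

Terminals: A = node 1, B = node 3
Find the Thévenin equivalent first; then I_n = V_th/R_th and R_n = R_th.
Step 1 — V_th is the open-circuit voltage V_A - V_B (nothing connected across the terminals).
Nodal analysis, taking node 2 as the 0 V reference.
Source V1 fixes V_0 = 24 V.
KCL at each unknown node (sum of currents leaving = 0; resistances in Ω):
  Node 1: (V_1 - 24)/910 + (V_1 - 0)/82 + (V_1 - V_3)/5600 = 0
  Node 3: (V_3 - 24)/39000 + (V_3 - 0)/91 + (V_3 - V_1)/5600 = 0
Collecting terms (coefficients in siemens):
  0.01347·V_1 - 0.0001786·V_3 = 0.02637
  0.01119·V_3 - 0.0001786·V_1 = 0.0006154
Determinant D = (0.01347)(0.01119) - (-0.0001786)(-0.0001786) = 0.0001508
V_1 = [(0.02637)(0.01119) - (-0.0001786)(0.0006154)]/D = 1.959 V
V_3 = [(0.01347)(0.0006154) - (0.02637)(-0.0001786)]/D = 0.08623 V
V_th = V_1 - V_3 = 1.959 - 0.08623 = 1.872 V
Step 2 — R_th: zero the source — replace V1 by a short circuit (node 2 merges into node 0) — and find the resistance seen between A (node 1) and B (node 3).
Reduce the network between node 1 (A) and node 3 (B) by series/parallel combination:
  Rp1 = R1 ‖ R2 (parallel, both between nodes 0 and 1) = 1/(1/910 + 1/82) = 75.22 Ω
  Rp2 = R3 ‖ R4 (parallel, both between nodes 0 and 3) = 1/(1/39000 + 1/91) = 90.79 Ω
  Rs1 = Rp1 + Rp2 (series, joined only at node 0) = 75.22 + 90.79 = 166 Ω
  Rp3 = R5 ‖ Rs1 (parallel, both between nodes 1 and 3) = 1/(1/5600 + 1/166) = 161.2 Ω
R_th = 161.2 Ω
I_n = V_th/R_th = 1.872/161.2 = 0.01161 A, and R_n = R_th = 161.2 Ω

Final answer: I_n = 0.01161 A, R_n = 161.2 Ω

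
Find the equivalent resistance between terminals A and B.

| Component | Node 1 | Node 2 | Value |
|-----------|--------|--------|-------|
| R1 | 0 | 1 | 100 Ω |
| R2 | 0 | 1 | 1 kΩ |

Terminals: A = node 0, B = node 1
Reduce the network between node 0 (A) and node 1 (B) by series/parallel combination:
  Rp1 = R1 ‖ R2 (parallel, both between nodes 0 and 1) = 1/(1/100 + 1/1000) = 90.91 Ω
R_eq = 90.91 Ω

Final answer: 90.91 Ω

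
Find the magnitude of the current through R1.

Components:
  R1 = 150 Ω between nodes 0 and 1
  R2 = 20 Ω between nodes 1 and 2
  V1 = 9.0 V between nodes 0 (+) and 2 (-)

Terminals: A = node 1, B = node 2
Nodal analysis, taking node 2 as the 0 V reference.
Source V1 fixes V_0 = 9 V.
KCL at each unknown node (sum of currents leaving = 0; resistances in Ω):
  Node 1: (V_1 - 9)/150 + (V_1 - 0)/20 = 0
Collecting terms: 0.05667 × V_1 = 0.06  =>  V_1 = 1.059 V
I_R1 = (V_0 - V_1)/R1 = (9 - 1.059)/150 = 0.05294 A
|I_R1| = 0.05294 A

Final answer: |I_R1| = 0.05294 A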